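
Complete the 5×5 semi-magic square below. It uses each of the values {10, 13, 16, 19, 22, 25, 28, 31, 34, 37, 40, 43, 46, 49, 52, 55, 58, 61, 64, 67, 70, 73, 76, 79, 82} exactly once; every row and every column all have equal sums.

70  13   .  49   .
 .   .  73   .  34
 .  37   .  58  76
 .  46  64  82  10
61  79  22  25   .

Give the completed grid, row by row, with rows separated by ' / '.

70 13 31 49 67 / 52 55 73 16 34 / 19 37 40 58 76 / 28 46 64 82 10 / 61 79 22 25 43

The 25 entries sum to 1150, so each line sums to 1150/5 = 230.
From row 4, 230 − (46 + 64 + 82 + 10) gives (4,1) = 28.
Using row 5: 61 + 79 + 22 + 25 + ? → (5,5) = 230 − 187 = 43.
Using column 2: 13 + 37 + 46 + 79 + ? → (2,2) = 230 − 175 = 55.
The remaining cell in column 4 is (2,4) = 230 − 214 = 16.
Column 5 needs 230; the known cells sum to 163, so (1,5) = 67.
Row 1: 70 + 13 + 49 + 67 + ? = 230, so (1,3) = 31.
Using row 2: 55 + 73 + 16 + 34 + ? → (2,1) = 230 − 178 = 52.
From column 1, 230 − (70 + 52 + 28 + 61) gives (3,1) = 19.
Column 3: 31 + 73 + 64 + 22 + ? = 230, so (3,3) = 40.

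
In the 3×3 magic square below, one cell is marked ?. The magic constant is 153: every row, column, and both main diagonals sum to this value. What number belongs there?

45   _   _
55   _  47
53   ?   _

Row 2 needs 153; the known cells sum to 102, so (2,2) = 51.
Main diagonal must total 153; the given cells sum to 96, so (3,3) = 57.
Anti-diagonal: 51 + 53 + ? = 153, so (1,3) = 49.
The remaining cell in row 1 is (1,2) = 153 − 94 = 59.
Row 3: 53 + 57 + ? = 153, so (3,2) = 43.

43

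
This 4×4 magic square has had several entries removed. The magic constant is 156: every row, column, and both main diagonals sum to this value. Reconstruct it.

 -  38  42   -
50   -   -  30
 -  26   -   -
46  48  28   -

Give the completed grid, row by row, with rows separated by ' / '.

From row 4, 156 − (46 + 48 + 28) gives (4,4) = 34.
From column 2, 156 − (38 + 26 + 48) gives (2,2) = 44.
Row 2 needs 156; the known cells sum to 124, so (2,3) = 32.
The remaining cell in column 3 is (3,3) = 156 − 102 = 54.
Using main diagonal: 44 + 54 + 34 + ? → (1,1) = 156 − 132 = 24.
Anti-diagonal must total 156; the given cells sum to 104, so (1,4) = 52.
The remaining cell in column 1 is (3,1) = 156 − 120 = 36.
From column 4, 156 − (52 + 30 + 34) gives (3,4) = 40.

24 38 42 52 / 50 44 32 30 / 36 26 54 40 / 46 48 28 34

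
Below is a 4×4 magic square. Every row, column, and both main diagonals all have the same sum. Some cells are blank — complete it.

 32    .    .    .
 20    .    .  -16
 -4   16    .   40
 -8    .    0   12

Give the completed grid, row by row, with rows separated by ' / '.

Column 1 is already complete: 32 + 20 + -4 + -8 = 40, so that is the magic constant.
Using row 3: -4 + 16 + 40 + ? → (3,3) = 40 − 52 = -12.
Row 4 must total 40; the given cells sum to 4, so (4,2) = 36.
Column 4: -16 + 40 + 12 + ? = 40, so (1,4) = 4.
Main diagonal must total 40; the given cells sum to 32, so (2,2) = 8.
Anti-diagonal: 4 + 16 + (-8) + ? = 40, so (2,3) = 28.
The remaining cell in column 2 is (1,2) = 40 − 60 = -20.
Column 3 needs 40; the known cells sum to 16, so (1,3) = 24.

32 -20 24 4 / 20 8 28 -16 / -4 16 -12 40 / -8 36 0 12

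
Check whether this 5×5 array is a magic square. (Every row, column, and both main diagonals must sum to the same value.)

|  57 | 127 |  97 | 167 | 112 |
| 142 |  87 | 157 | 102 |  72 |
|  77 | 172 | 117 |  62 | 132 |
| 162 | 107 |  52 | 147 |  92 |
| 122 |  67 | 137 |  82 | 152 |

Row 1: 57 + 127 + 97 + 167 + 112 = 560.
Row 2: 142 + 87 + 157 + 102 + 72 = 560.
Row 3: 77 + 172 + 117 + 62 + 132 = 560.
Row 4: 162 + 107 + 52 + 147 + 92 = 560.
Row 5: 122 + 67 + 137 + 82 + 152 = 560.
Column 1: 57 + 142 + 77 + 162 + 122 = 560.
Column 2: 127 + 87 + 172 + 107 + 67 = 560.
Column 3: 97 + 157 + 117 + 52 + 137 = 560.
Column 4: 167 + 102 + 62 + 147 + 82 = 560.
Column 5: 112 + 72 + 132 + 92 + 152 = 560.
Main diagonal: 57 + 87 + 117 + 147 + 152 = 560.
Anti-diagonal: 112 + 102 + 117 + 107 + 122 = 560.
All lines sum to 560.

Yes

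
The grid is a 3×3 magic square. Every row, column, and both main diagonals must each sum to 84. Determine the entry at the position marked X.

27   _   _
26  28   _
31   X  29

Row 2 needs 84; the known cells sum to 54, so (2,3) = 30.
The remaining cell in row 3 is (3,2) = 84 − 60 = 24.

24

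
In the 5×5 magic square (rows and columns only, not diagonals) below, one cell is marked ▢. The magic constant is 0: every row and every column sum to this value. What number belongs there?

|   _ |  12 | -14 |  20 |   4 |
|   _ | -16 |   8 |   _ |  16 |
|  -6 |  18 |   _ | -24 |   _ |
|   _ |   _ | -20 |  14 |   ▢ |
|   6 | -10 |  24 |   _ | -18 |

Row 1: 12 + (-14) + 20 + 4 + ? = 0, so (1,1) = -22.
From row 5, 0 − (6 + (-10) + 24 + (-18)) gives (5,4) = -2.
Using column 2: 12 + (-16) + 18 + (-10) + ? → (4,2) = 0 − 4 = -4.
Column 3: -14 + 8 + (-20) + 24 + ? = 0, so (3,3) = 2.
From column 4, 0 − (20 + (-24) + 14 + (-2)) gives (2,4) = -8.
Row 2: -16 + 8 + (-8) + 16 + ? = 0, so (2,1) = 0.
The remaining cell in row 3 is (3,5) = 0 − (-10) = 10.
The remaining cell in column 1 is (4,1) = 0 − (-22) = 22.
The remaining cell in column 5 is (4,5) = 0 − 12 = -12.

-12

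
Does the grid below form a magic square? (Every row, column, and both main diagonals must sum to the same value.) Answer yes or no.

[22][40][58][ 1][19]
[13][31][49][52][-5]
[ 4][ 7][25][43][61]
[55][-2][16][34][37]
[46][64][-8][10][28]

Row 1: 22 + 40 + 58 + 1 + 19 = 140.
Row 2: 13 + 31 + 49 + 52 + (-5) = 140.
Row 3: 4 + 7 + 25 + 43 + 61 = 140.
Row 4: 55 + (-2) + 16 + 34 + 37 = 140.
Row 5: 46 + 64 + (-8) + 10 + 28 = 140.
Column 1: 22 + 13 + 4 + 55 + 46 = 140.
Column 2: 40 + 31 + 7 + (-2) + 64 = 140.
Column 3: 58 + 49 + 25 + 16 + (-8) = 140.
Column 4: 1 + 52 + 43 + 34 + 10 = 140.
Column 5: 19 + (-5) + 61 + 37 + 28 = 140.
Main diagonal: 22 + 31 + 25 + 34 + 28 = 140.
Anti-diagonal: 19 + 52 + 25 + (-2) + 46 = 140.
All lines sum to 140.

Yes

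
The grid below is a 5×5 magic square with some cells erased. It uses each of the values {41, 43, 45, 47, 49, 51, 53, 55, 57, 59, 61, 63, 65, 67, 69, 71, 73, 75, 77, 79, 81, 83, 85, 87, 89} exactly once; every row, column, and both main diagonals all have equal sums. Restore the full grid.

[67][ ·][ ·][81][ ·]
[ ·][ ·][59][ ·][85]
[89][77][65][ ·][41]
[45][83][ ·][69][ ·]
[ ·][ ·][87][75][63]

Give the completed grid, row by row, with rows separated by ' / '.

The 25 entries sum to 1625, so each line sums to 1625/5 = 325.
Row 3 must total 325; the given cells sum to 272, so (3,4) = 53.
From column 4, 325 − (81 + 53 + 69 + 75) gives (2,4) = 47.
Using main diagonal: 67 + 65 + 69 + 63 + ? → (2,2) = 325 − 264 = 61.
Row 2 needs 325; the known cells sum to 252, so (2,1) = 73.
Column 1 needs 325; the known cells sum to 274, so (5,1) = 51.
Anti-diagonal: 47 + 65 + 83 + 51 + ? = 325, so (1,5) = 79.
Row 5 must total 325; the given cells sum to 276, so (5,2) = 49.
Using column 2: 61 + 77 + 83 + 49 + ? → (1,2) = 325 − 270 = 55.
The remaining cell in column 5 is (4,5) = 325 − 268 = 57.
Row 1: 67 + 55 + 81 + 79 + ? = 325, so (1,3) = 43.
From row 4, 325 − (45 + 83 + 69 + 57) gives (4,3) = 71.

67 55 43 81 79 / 73 61 59 47 85 / 89 77 65 53 41 / 45 83 71 69 57 / 51 49 87 75 63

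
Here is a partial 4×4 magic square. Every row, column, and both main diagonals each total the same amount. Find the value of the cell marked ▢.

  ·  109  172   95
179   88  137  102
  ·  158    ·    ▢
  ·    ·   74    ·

Row 2 is complete and sums to 506; that is the magic constant.
From row 1, 506 − (109 + 172 + 95) gives (1,1) = 130.
The remaining cell in column 2 is (4,2) = 506 − 355 = 151.
Using column 3: 172 + 137 + 74 + ? → (3,3) = 506 − 383 = 123.
The remaining cell in main diagonal is (4,4) = 506 − 341 = 165.
The remaining cell in anti-diagonal is (4,1) = 506 − 390 = 116.
Using column 1: 130 + 179 + 116 + ? → (3,1) = 506 − 425 = 81.
Column 4 needs 506; the known cells sum to 362, so (3,4) = 144.

144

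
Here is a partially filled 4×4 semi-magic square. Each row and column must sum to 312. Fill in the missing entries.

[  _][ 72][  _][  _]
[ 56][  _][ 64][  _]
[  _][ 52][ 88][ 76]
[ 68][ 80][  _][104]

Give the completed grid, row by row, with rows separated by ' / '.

Row 3 must total 312; the given cells sum to 216, so (3,1) = 96.
Row 4: 68 + 80 + 104 + ? = 312, so (4,3) = 60.
Column 1 needs 312; the known cells sum to 220, so (1,1) = 92.
The remaining cell in column 2 is (2,2) = 312 − 204 = 108.
Column 3 needs 312; the known cells sum to 212, so (1,3) = 100.
Row 1 must total 312; the given cells sum to 264, so (1,4) = 48.
The remaining cell in row 2 is (2,4) = 312 − 228 = 84.

92 72 100 48 / 56 108 64 84 / 96 52 88 76 / 68 80 60 104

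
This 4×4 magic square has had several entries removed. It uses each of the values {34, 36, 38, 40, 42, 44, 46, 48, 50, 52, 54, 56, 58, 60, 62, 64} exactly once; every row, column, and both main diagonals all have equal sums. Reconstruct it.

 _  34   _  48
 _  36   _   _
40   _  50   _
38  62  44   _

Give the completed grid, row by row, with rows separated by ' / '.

58 34 56 48 / 60 36 46 54 / 40 64 50 42 / 38 62 44 52

The 16 entries sum to 784, so each line sums to 784/4 = 196.
The remaining cell in row 4 is (4,4) = 196 − 144 = 52.
Using column 2: 34 + 36 + 62 + ? → (3,2) = 196 − 132 = 64.
The remaining cell in main diagonal is (1,1) = 196 − 138 = 58.
The remaining cell in anti-diagonal is (2,3) = 196 − 150 = 46.
The remaining cell in row 1 is (1,3) = 196 − 140 = 56.
The remaining cell in row 3 is (3,4) = 196 − 154 = 42.
Column 1 must total 196; the given cells sum to 136, so (2,1) = 60.
Column 4: 48 + 42 + 52 + ? = 196, so (2,4) = 54.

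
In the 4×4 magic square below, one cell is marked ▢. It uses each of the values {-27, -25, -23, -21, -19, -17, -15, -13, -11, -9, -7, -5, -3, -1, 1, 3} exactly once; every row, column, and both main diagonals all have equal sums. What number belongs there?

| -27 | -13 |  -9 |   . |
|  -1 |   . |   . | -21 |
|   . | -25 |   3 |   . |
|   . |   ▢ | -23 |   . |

The 16 entries sum to -192, so each line sums to -192/4 = -48.
Row 1 must total -48; the given cells sum to -49, so (1,4) = 1.
Using column 3: -9 + 3 + (-23) + ? → (2,3) = -48 − (-29) = -19.
Anti-diagonal must total -48; the given cells sum to -43, so (4,1) = -5.
Row 2: -1 + (-19) + (-21) + ? = -48, so (2,2) = -7.
Column 1 must total -48; the given cells sum to -33, so (3,1) = -15.
Column 2 must total -48; the given cells sum to -45, so (4,2) = -3.

-3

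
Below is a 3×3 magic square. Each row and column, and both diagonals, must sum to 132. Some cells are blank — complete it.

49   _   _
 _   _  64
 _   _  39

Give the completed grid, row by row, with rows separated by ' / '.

49 54 29 / 24 44 64 / 59 34 39

Column 3 needs 132; the known cells sum to 103, so (1,3) = 29.
From main diagonal, 132 − (49 + 39) gives (2,2) = 44.
The remaining cell in anti-diagonal is (3,1) = 132 − 73 = 59.
Row 1 must total 132; the given cells sum to 78, so (1,2) = 54.
From row 2, 132 − (44 + 64) gives (2,1) = 24.
Using row 3: 59 + 39 + ? → (3,2) = 132 − 98 = 34.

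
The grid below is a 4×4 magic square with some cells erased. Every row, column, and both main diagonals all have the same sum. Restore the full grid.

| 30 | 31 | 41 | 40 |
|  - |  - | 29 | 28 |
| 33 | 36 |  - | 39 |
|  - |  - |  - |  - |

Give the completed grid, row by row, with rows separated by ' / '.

30 31 41 40 / 42 43 29 28 / 33 36 34 39 / 37 32 38 35

Row 1 is already complete: 30 + 31 + 41 + 40 = 142, so that is the magic constant.
From row 3, 142 − (33 + 36 + 39) gives (3,3) = 34.
Column 3 needs 142; the known cells sum to 104, so (4,3) = 38.
Column 4: 40 + 28 + 39 + ? = 142, so (4,4) = 35.
Main diagonal must total 142; the given cells sum to 99, so (2,2) = 43.
The remaining cell in anti-diagonal is (4,1) = 142 − 105 = 37.
Using row 2: 43 + 29 + 28 + ? → (2,1) = 142 − 100 = 42.
The remaining cell in row 4 is (4,2) = 142 − 110 = 32.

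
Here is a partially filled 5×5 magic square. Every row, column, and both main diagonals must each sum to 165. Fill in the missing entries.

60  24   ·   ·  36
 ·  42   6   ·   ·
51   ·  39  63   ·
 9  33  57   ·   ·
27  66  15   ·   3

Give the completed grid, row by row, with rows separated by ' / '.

60 24 48 -3 36 / 18 42 6 30 69 / 51 0 39 63 12 / 9 33 57 21 45 / 27 66 15 54 3

From row 5, 165 − (27 + 66 + 15 + 3) gives (5,4) = 54.
The remaining cell in column 1 is (2,1) = 165 − 147 = 18.
The remaining cell in column 2 is (3,2) = 165 − 165 = 0.
Using column 3: 6 + 39 + 57 + 15 + ? → (1,3) = 165 − 117 = 48.
From main diagonal, 165 − (60 + 42 + 39 + 3) gives (4,4) = 21.
Anti-diagonal needs 165; the known cells sum to 135, so (2,4) = 30.
From row 1, 165 − (60 + 24 + 48 + 36) gives (1,4) = -3.
Row 2 needs 165; the known cells sum to 96, so (2,5) = 69.
Using row 3: 51 + 0 + 39 + 63 + ? → (3,5) = 165 − 153 = 12.
From row 4, 165 − (9 + 33 + 57 + 21) gives (4,5) = 45.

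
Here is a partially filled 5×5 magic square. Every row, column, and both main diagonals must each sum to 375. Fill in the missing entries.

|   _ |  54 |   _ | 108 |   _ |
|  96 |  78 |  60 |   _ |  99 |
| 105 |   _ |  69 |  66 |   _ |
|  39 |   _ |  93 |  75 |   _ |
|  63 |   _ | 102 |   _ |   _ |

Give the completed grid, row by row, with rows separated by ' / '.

72 54 51 108 90 / 96 78 60 42 99 / 105 87 69 66 48 / 39 111 93 75 57 / 63 45 102 84 81

Using row 2: 96 + 78 + 60 + 99 + ? → (2,4) = 375 − 333 = 42.
From column 1, 375 − (96 + 105 + 39 + 63) gives (1,1) = 72.
Column 3: 60 + 69 + 93 + 102 + ? = 375, so (1,3) = 51.
Column 4 needs 375; the known cells sum to 291, so (5,4) = 84.
Main diagonal: 72 + 78 + 69 + 75 + ? = 375, so (5,5) = 81.
Row 1: 72 + 54 + 51 + 108 + ? = 375, so (1,5) = 90.
Row 5 needs 375; the known cells sum to 330, so (5,2) = 45.
Anti-diagonal: 90 + 42 + 69 + 63 + ? = 375, so (4,2) = 111.
The remaining cell in row 4 is (4,5) = 375 − 318 = 57.
Column 2 must total 375; the given cells sum to 288, so (3,2) = 87.
The remaining cell in column 5 is (3,5) = 375 − 327 = 48.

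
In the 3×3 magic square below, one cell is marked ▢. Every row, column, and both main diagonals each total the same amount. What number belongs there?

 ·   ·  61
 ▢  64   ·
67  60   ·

62

Anti-diagonal is complete and sums to 192; that is the magic constant.
Row 3: 67 + 60 + ? = 192, so (3,3) = 65.
Using column 2: 64 + 60 + ? → (1,2) = 192 − 124 = 68.
Using column 3: 61 + 65 + ? → (2,3) = 192 − 126 = 66.
From main diagonal, 192 − (64 + 65) gives (1,1) = 63.
The remaining cell in row 2 is (2,1) = 192 − 130 = 62.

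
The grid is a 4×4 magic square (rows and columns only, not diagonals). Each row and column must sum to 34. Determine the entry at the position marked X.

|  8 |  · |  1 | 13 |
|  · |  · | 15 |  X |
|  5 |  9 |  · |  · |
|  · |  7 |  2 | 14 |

The remaining cell in row 1 is (1,2) = 34 − 22 = 12.
From row 4, 34 − (7 + 2 + 14) gives (4,1) = 11.
Column 1 must total 34; the given cells sum to 24, so (2,1) = 10.
Using column 2: 12 + 9 + 7 + ? → (2,2) = 34 − 28 = 6.
Column 3 must total 34; the given cells sum to 18, so (3,3) = 16.
From row 2, 34 − (10 + 6 + 15) gives (2,4) = 3.

3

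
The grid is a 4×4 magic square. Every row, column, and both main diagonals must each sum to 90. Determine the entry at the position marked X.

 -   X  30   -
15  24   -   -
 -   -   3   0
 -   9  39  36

Row 4 needs 90; the known cells sum to 84, so (4,1) = 6.
Column 3 needs 90; the known cells sum to 72, so (2,3) = 18.
The remaining cell in main diagonal is (1,1) = 90 − 63 = 27.
Row 2 must total 90; the given cells sum to 57, so (2,4) = 33.
The remaining cell in column 1 is (3,1) = 90 − 48 = 42.
From column 4, 90 − (33 + 0 + 36) gives (1,4) = 21.
Anti-diagonal needs 90; the known cells sum to 45, so (3,2) = 45.
Row 1: 27 + 30 + 21 + ? = 90, so (1,2) = 12.

12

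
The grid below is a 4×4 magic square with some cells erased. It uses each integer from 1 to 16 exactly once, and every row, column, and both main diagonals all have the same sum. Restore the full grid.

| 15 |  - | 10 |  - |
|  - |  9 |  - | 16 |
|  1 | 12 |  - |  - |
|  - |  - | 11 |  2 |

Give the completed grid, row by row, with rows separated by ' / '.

The entries are 1 through 16, which sum to 136, so each line sums to 136/4 = 34.
Using main diagonal: 15 + 9 + 2 + ? → (3,3) = 34 − 26 = 8.
Row 3: 1 + 12 + 8 + ? = 34, so (3,4) = 13.
Column 3: 10 + 8 + 11 + ? = 34, so (2,3) = 5.
From column 4, 34 − (16 + 13 + 2) gives (1,4) = 3.
Anti-diagonal needs 34; the known cells sum to 20, so (4,1) = 14.
Using row 1: 15 + 10 + 3 + ? → (1,2) = 34 − 28 = 6.
Row 2 needs 34; the known cells sum to 30, so (2,1) = 4.
From row 4, 34 − (14 + 11 + 2) gives (4,2) = 7.

15 6 10 3 / 4 9 5 16 / 1 12 8 13 / 14 7 11 2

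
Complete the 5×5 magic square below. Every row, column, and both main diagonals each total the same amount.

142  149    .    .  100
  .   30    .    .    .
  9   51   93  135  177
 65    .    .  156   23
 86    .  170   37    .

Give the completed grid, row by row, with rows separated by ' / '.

142 149 16 58 100 / 163 30 72 79 121 / 9 51 93 135 177 / 65 107 114 156 23 / 86 128 170 37 44

Row 3 is already complete: 9 + 51 + 93 + 135 + 177 = 465, so that is the magic constant.
The remaining cell in column 1 is (2,1) = 465 − 302 = 163.
The remaining cell in main diagonal is (5,5) = 465 − 421 = 44.
Row 5: 86 + 170 + 37 + 44 + ? = 465, so (5,2) = 128.
Column 2 must total 465; the given cells sum to 358, so (4,2) = 107.
Column 5: 100 + 177 + 23 + 44 + ? = 465, so (2,5) = 121.
The remaining cell in anti-diagonal is (2,4) = 465 − 386 = 79.
Row 2: 163 + 30 + 79 + 121 + ? = 465, so (2,3) = 72.
The remaining cell in row 4 is (4,3) = 465 − 351 = 114.
Using column 3: 72 + 93 + 114 + 170 + ? → (1,3) = 465 − 449 = 16.
Using column 4: 79 + 135 + 156 + 37 + ? → (1,4) = 465 − 407 = 58.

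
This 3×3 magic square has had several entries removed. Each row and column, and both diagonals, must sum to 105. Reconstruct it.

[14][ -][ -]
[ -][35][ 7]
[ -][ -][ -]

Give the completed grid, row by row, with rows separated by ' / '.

14 49 42 / 63 35 7 / 28 21 56

Row 2 needs 105; the known cells sum to 42, so (2,1) = 63.
Column 1: 14 + 63 + ? = 105, so (3,1) = 28.
Using main diagonal: 14 + 35 + ? → (3,3) = 105 − 49 = 56.
From anti-diagonal, 105 − (35 + 28) gives (1,3) = 42.
Using row 1: 14 + 42 + ? → (1,2) = 105 − 56 = 49.
Using row 3: 28 + 56 + ? → (3,2) = 105 − 84 = 21.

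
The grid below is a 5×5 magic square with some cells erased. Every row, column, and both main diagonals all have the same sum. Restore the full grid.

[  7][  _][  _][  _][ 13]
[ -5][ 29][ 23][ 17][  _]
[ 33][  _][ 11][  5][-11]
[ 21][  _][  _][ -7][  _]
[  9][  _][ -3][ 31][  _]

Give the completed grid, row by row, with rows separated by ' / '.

Column 1 is already complete: 7 + -5 + 33 + 21 + 9 = 65, so that is the magic constant.
Row 2 needs 65; the known cells sum to 64, so (2,5) = 1.
Row 3 must total 65; the given cells sum to 38, so (3,2) = 27.
Using column 4: 17 + 5 + (-7) + 31 + ? → (1,4) = 65 − 46 = 19.
Using main diagonal: 7 + 29 + 11 + (-7) + ? → (5,5) = 65 − 40 = 25.
Anti-diagonal must total 65; the given cells sum to 50, so (4,2) = 15.
Row 5 must total 65; the given cells sum to 62, so (5,2) = 3.
Column 2: 29 + 27 + 15 + 3 + ? = 65, so (1,2) = -9.
Column 5 needs 65; the known cells sum to 28, so (4,5) = 37.
The remaining cell in row 1 is (1,3) = 65 − 30 = 35.
Using row 4: 21 + 15 + (-7) + 37 + ? → (4,3) = 65 − 66 = -1.

7 -9 35 19 13 / -5 29 23 17 1 / 33 27 11 5 -11 / 21 15 -1 -7 37 / 9 3 -3 31 25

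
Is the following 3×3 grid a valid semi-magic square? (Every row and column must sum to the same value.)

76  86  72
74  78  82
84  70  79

Row 1: 76 + 86 + 72 = 234.
Row 2: 74 + 78 + 82 = 234.
Row 3: 84 + 70 + 79 = 233.
Column 1: 76 + 74 + 84 = 234.
Column 2: 86 + 78 + 70 = 234.
Column 3: 72 + 82 + 79 = 233.

No — row 3 sums to 233 but row 2 sums to 234.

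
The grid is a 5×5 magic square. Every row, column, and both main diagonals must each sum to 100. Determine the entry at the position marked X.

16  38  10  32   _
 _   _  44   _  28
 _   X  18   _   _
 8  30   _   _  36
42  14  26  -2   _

-4

Row 1 must total 100; the given cells sum to 96, so (1,5) = 4.
Row 5: 42 + 14 + 26 + (-2) + ? = 100, so (5,5) = 20.
Column 3: 10 + 44 + 18 + 26 + ? = 100, so (4,3) = 2.
The remaining cell in column 5 is (3,5) = 100 − 88 = 12.
Anti-diagonal needs 100; the known cells sum to 94, so (2,4) = 6.
From row 4, 100 − (8 + 30 + 2 + 36) gives (4,4) = 24.
Using column 4: 32 + 6 + 24 + (-2) + ? → (3,4) = 100 − 60 = 40.
Main diagonal needs 100; the known cells sum to 78, so (2,2) = 22.
Row 2 must total 100; the given cells sum to 100, so (2,1) = 0.
Using column 1: 16 + 0 + 8 + 42 + ? → (3,1) = 100 − 66 = 34.
Column 2 must total 100; the given cells sum to 104, so (3,2) = -4.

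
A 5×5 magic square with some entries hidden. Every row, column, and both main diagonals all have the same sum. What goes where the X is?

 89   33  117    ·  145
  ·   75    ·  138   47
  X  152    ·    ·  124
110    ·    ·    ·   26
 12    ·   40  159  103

68

Column 5 is complete and sums to 445; that is the magic constant.
From row 1, 445 − (89 + 33 + 117 + 145) gives (1,4) = 61.
Row 5 needs 445; the known cells sum to 314, so (5,2) = 131.
Using column 2: 33 + 75 + 152 + 131 + ? → (4,2) = 445 − 391 = 54.
Anti-diagonal: 145 + 138 + 54 + 12 + ? = 445, so (3,3) = 96.
Using main diagonal: 89 + 75 + 96 + 103 + ? → (4,4) = 445 − 363 = 82.
Using row 4: 110 + 54 + 82 + 26 + ? → (4,3) = 445 − 272 = 173.
Column 3: 117 + 96 + 173 + 40 + ? = 445, so (2,3) = 19.
Column 4: 61 + 138 + 82 + 159 + ? = 445, so (3,4) = 5.
Row 2: 75 + 19 + 138 + 47 + ? = 445, so (2,1) = 166.
Row 3 must total 445; the given cells sum to 377, so (3,1) = 68.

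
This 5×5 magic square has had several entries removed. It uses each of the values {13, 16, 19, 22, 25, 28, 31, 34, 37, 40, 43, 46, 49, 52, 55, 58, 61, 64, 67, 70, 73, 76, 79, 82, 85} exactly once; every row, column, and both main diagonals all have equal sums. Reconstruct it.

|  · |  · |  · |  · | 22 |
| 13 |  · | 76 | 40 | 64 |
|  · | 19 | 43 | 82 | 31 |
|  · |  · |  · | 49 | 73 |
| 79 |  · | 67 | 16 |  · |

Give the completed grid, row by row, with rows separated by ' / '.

The 25 entries sum to 1225, so each line sums to 1225/5 = 245.
Row 2 needs 245; the known cells sum to 193, so (2,2) = 52.
Using row 3: 19 + 43 + 82 + 31 + ? → (3,1) = 245 − 175 = 70.
The remaining cell in column 4 is (1,4) = 245 − 187 = 58.
The remaining cell in column 5 is (5,5) = 245 − 190 = 55.
From main diagonal, 245 − (52 + 43 + 49 + 55) gives (1,1) = 46.
Anti-diagonal must total 245; the given cells sum to 184, so (4,2) = 61.
Row 5 must total 245; the given cells sum to 217, so (5,2) = 28.
From column 1, 245 − (46 + 13 + 70 + 79) gives (4,1) = 37.
Column 2 needs 245; the known cells sum to 160, so (1,2) = 85.
Row 1: 46 + 85 + 58 + 22 + ? = 245, so (1,3) = 34.
Row 4 must total 245; the given cells sum to 220, so (4,3) = 25.

46 85 34 58 22 / 13 52 76 40 64 / 70 19 43 82 31 / 37 61 25 49 73 / 79 28 67 16 55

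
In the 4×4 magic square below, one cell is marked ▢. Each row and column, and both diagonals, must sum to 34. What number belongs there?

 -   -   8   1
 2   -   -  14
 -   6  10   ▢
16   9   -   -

15

Anti-diagonal must total 34; the given cells sum to 23, so (2,3) = 11.
Using row 2: 2 + 11 + 14 + ? → (2,2) = 34 − 27 = 7.
From column 2, 34 − (7 + 6 + 9) gives (1,2) = 12.
Column 3 needs 34; the known cells sum to 29, so (4,3) = 5.
Row 1 needs 34; the known cells sum to 21, so (1,1) = 13.
The remaining cell in row 4 is (4,4) = 34 − 30 = 4.
From column 1, 34 − (13 + 2 + 16) gives (3,1) = 3.
Using column 4: 1 + 14 + 4 + ? → (3,4) = 34 − 19 = 15.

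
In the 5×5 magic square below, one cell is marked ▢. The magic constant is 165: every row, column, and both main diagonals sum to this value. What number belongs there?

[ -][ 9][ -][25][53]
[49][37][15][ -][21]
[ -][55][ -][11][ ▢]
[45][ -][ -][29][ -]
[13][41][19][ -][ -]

39

Row 2 must total 165; the given cells sum to 122, so (2,4) = 43.
Column 2 must total 165; the given cells sum to 142, so (4,2) = 23.
Column 4 needs 165; the known cells sum to 108, so (5,4) = 57.
From anti-diagonal, 165 − (53 + 43 + 23 + 13) gives (3,3) = 33.
From row 5, 165 − (13 + 41 + 19 + 57) gives (5,5) = 35.
From main diagonal, 165 − (37 + 33 + 29 + 35) gives (1,1) = 31.
Using row 1: 31 + 9 + 25 + 53 + ? → (1,3) = 165 − 118 = 47.
The remaining cell in column 1 is (3,1) = 165 − 138 = 27.
The remaining cell in column 3 is (4,3) = 165 − 114 = 51.
Row 3 needs 165; the known cells sum to 126, so (3,5) = 39.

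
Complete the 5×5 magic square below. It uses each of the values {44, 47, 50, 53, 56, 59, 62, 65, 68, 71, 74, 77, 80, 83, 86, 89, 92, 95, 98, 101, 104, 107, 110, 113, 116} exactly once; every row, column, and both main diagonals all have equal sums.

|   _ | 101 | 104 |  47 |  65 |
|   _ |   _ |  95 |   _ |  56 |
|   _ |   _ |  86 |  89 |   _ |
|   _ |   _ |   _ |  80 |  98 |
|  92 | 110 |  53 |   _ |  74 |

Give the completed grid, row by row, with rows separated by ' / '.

83 101 104 47 65 / 59 77 95 113 56 / 50 68 86 89 107 / 116 44 62 80 98 / 92 110 53 71 74

The 25 entries sum to 2000, so each line sums to 2000/5 = 400.
From row 1, 400 − (101 + 104 + 47 + 65) gives (1,1) = 83.
Row 5 must total 400; the given cells sum to 329, so (5,4) = 71.
The remaining cell in column 3 is (4,3) = 400 − 338 = 62.
The remaining cell in column 4 is (2,4) = 400 − 287 = 113.
Using column 5: 65 + 56 + 98 + 74 + ? → (3,5) = 400 − 293 = 107.
Main diagonal needs 400; the known cells sum to 323, so (2,2) = 77.
Using anti-diagonal: 65 + 113 + 86 + 92 + ? → (4,2) = 400 − 356 = 44.
From row 2, 400 − (77 + 95 + 113 + 56) gives (2,1) = 59.
Row 4 needs 400; the known cells sum to 284, so (4,1) = 116.
Column 1: 83 + 59 + 116 + 92 + ? = 400, so (3,1) = 50.
Column 2 must total 400; the given cells sum to 332, so (3,2) = 68.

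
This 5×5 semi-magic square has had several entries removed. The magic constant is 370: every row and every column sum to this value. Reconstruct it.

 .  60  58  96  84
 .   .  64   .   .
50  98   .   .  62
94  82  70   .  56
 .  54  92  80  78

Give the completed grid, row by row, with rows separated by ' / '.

72 60 58 96 84 / 88 76 64 52 90 / 50 98 86 74 62 / 94 82 70 68 56 / 66 54 92 80 78

Row 1 must total 370; the given cells sum to 298, so (1,1) = 72.
Row 4 must total 370; the given cells sum to 302, so (4,4) = 68.
The remaining cell in row 5 is (5,1) = 370 − 304 = 66.
Column 1: 72 + 50 + 94 + 66 + ? = 370, so (2,1) = 88.
Using column 2: 60 + 98 + 82 + 54 + ? → (2,2) = 370 − 294 = 76.
The remaining cell in column 3 is (3,3) = 370 − 284 = 86.
Using column 5: 84 + 62 + 56 + 78 + ? → (2,5) = 370 − 280 = 90.
The remaining cell in row 2 is (2,4) = 370 − 318 = 52.
Row 3 needs 370; the known cells sum to 296, so (3,4) = 74.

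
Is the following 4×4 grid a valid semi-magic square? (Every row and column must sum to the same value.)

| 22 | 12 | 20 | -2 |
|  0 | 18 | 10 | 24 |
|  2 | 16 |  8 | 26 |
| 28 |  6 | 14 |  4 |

Yes

Row 1: 22 + 12 + 20 + (-2) = 52.
Row 2: 0 + 18 + 10 + 24 = 52.
Row 3: 2 + 16 + 8 + 26 = 52.
Row 4: 28 + 6 + 14 + 4 = 52.
Column 1: 22 + 0 + 2 + 28 = 52.
Column 2: 12 + 18 + 16 + 6 = 52.
Column 3: 20 + 10 + 8 + 14 = 52.
Column 4: -2 + 24 + 26 + 4 = 52.
All lines sum to 52.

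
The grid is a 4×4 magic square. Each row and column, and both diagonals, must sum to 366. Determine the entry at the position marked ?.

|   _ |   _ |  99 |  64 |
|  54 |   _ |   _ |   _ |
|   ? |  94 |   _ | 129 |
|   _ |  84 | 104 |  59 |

69

The remaining cell in row 4 is (4,1) = 366 − 247 = 119.
Column 4: 64 + 129 + 59 + ? = 366, so (2,4) = 114.
Anti-diagonal needs 366; the known cells sum to 277, so (2,3) = 89.
The remaining cell in row 2 is (2,2) = 366 − 257 = 109.
Column 2 must total 366; the given cells sum to 287, so (1,2) = 79.
Column 3 must total 366; the given cells sum to 292, so (3,3) = 74.
From main diagonal, 366 − (109 + 74 + 59) gives (1,1) = 124.
From row 3, 366 − (94 + 74 + 129) gives (3,1) = 69.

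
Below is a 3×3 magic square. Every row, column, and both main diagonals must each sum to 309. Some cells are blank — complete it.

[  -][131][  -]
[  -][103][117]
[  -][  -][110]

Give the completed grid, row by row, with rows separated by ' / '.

Row 2 must total 309; the given cells sum to 220, so (2,1) = 89.
The remaining cell in column 2 is (3,2) = 309 − 234 = 75.
Using column 3: 117 + 110 + ? → (1,3) = 309 − 227 = 82.
Main diagonal must total 309; the given cells sum to 213, so (1,1) = 96.
Using anti-diagonal: 82 + 103 + ? → (3,1) = 309 − 185 = 124.

96 131 82 / 89 103 117 / 124 75 110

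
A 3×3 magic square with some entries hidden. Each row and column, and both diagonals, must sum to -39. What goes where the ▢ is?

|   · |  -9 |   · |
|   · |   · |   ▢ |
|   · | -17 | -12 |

-11

Row 3: -17 + (-12) + ? = -39, so (3,1) = -10.
From column 2, -39 − (-9 + (-17)) gives (2,2) = -13.
Main diagonal must total -39; the given cells sum to -25, so (1,1) = -14.
Anti-diagonal needs -39; the known cells sum to -23, so (1,3) = -16.
Column 1 needs -39; the known cells sum to -24, so (2,1) = -15.
From column 3, -39 − (-16 + (-12)) gives (2,3) = -11.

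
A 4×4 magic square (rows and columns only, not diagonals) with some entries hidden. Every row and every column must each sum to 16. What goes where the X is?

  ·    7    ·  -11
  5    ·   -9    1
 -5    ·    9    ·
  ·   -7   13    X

Row 2: 5 + (-9) + 1 + ? = 16, so (2,2) = 19.
Column 2 must total 16; the given cells sum to 19, so (3,2) = -3.
From column 3, 16 − (-9 + 9 + 13) gives (1,3) = 3.
Row 1 must total 16; the given cells sum to -1, so (1,1) = 17.
Row 3 must total 16; the given cells sum to 1, so (3,4) = 15.
Column 1: 17 + 5 + (-5) + ? = 16, so (4,1) = -1.
Using column 4: -11 + 1 + 15 + ? → (4,4) = 16 − 5 = 11.

11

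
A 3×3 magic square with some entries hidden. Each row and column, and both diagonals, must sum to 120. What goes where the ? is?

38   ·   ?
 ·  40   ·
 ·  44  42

Row 3 needs 120; the known cells sum to 86, so (3,1) = 34.
From column 1, 120 − (38 + 34) gives (2,1) = 48.
Using column 2: 40 + 44 + ? → (1,2) = 120 − 84 = 36.
Anti-diagonal: 40 + 34 + ? = 120, so (1,3) = 46.

46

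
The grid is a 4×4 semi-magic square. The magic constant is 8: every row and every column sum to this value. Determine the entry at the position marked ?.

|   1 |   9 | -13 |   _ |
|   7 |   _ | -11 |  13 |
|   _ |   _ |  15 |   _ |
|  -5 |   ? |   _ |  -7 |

From row 1, 8 − (1 + 9 + (-13)) gives (1,4) = 11.
The remaining cell in row 2 is (2,2) = 8 − 9 = -1.
Column 1 needs 8; the known cells sum to 3, so (3,1) = 5.
Column 3 must total 8; the given cells sum to -9, so (4,3) = 17.
Column 4 needs 8; the known cells sum to 17, so (3,4) = -9.
From row 3, 8 − (5 + 15 + (-9)) gives (3,2) = -3.
Row 4 needs 8; the known cells sum to 5, so (4,2) = 3.

3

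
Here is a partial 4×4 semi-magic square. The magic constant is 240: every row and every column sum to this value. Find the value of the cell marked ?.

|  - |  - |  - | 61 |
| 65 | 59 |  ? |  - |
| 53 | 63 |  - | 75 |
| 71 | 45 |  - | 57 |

69

Using row 3: 53 + 63 + 75 + ? → (3,3) = 240 − 191 = 49.
Using row 4: 71 + 45 + 57 + ? → (4,3) = 240 − 173 = 67.
Column 1: 65 + 53 + 71 + ? = 240, so (1,1) = 51.
Column 2 must total 240; the given cells sum to 167, so (1,2) = 73.
The remaining cell in column 4 is (2,4) = 240 − 193 = 47.
Row 1 must total 240; the given cells sum to 185, so (1,3) = 55.
Row 2 needs 240; the known cells sum to 171, so (2,3) = 69.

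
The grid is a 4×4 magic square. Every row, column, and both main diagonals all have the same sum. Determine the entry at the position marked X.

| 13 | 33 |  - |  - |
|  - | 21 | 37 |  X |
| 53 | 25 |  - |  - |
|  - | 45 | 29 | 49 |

9

Column 2 is complete and sums to 124; that is the magic constant.
Row 4 needs 124; the known cells sum to 123, so (4,1) = 1.
From column 1, 124 − (13 + 53 + 1) gives (2,1) = 57.
Main diagonal must total 124; the given cells sum to 83, so (3,3) = 41.
The remaining cell in anti-diagonal is (1,4) = 124 − 63 = 61.
Row 1 must total 124; the given cells sum to 107, so (1,3) = 17.
From row 2, 124 − (57 + 21 + 37) gives (2,4) = 9.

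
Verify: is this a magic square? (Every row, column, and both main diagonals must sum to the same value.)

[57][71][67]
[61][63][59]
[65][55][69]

No — row 2 sums to 183 but anti-diagonal sums to 195.

Row 1: 57 + 71 + 67 = 195.
Row 2: 61 + 63 + 59 = 183.
Row 3: 65 + 55 + 69 = 189.
Column 1: 57 + 61 + 65 = 183.
Column 2: 71 + 63 + 55 = 189.
Column 3: 67 + 59 + 69 = 195.
Main diagonal: 57 + 63 + 69 = 189.
Anti-diagonal: 67 + 63 + 65 = 195.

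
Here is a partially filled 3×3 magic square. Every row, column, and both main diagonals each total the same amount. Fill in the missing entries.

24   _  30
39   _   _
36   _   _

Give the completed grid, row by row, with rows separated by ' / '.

Column 1 is already complete: 24 + 39 + 36 = 99, so that is the magic constant.
Row 1: 24 + 30 + ? = 99, so (1,2) = 45.
Anti-diagonal needs 99; the known cells sum to 66, so (2,2) = 33.
Using row 2: 39 + 33 + ? → (2,3) = 99 − 72 = 27.
Column 2 needs 99; the known cells sum to 78, so (3,2) = 21.
Column 3 needs 99; the known cells sum to 57, so (3,3) = 42.

24 45 30 / 39 33 27 / 36 21 42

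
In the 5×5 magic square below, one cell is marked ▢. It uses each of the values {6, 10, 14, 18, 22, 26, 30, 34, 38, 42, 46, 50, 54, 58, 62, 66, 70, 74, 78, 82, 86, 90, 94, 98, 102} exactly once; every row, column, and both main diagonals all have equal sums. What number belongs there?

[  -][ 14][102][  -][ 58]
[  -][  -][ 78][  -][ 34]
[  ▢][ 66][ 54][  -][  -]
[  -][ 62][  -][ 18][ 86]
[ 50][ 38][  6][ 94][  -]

98

The 25 entries sum to 1350, so each line sums to 1350/5 = 270.
Row 5 must total 270; the given cells sum to 188, so (5,5) = 82.
Column 2: 14 + 66 + 62 + 38 + ? = 270, so (2,2) = 90.
Column 3 must total 270; the given cells sum to 240, so (4,3) = 30.
Column 5 needs 270; the known cells sum to 260, so (3,5) = 10.
Main diagonal needs 270; the known cells sum to 244, so (1,1) = 26.
Anti-diagonal: 58 + 54 + 62 + 50 + ? = 270, so (2,4) = 46.
Row 1 must total 270; the given cells sum to 200, so (1,4) = 70.
The remaining cell in row 2 is (2,1) = 270 − 248 = 22.
Row 4 needs 270; the known cells sum to 196, so (4,1) = 74.
From column 1, 270 − (26 + 22 + 74 + 50) gives (3,1) = 98.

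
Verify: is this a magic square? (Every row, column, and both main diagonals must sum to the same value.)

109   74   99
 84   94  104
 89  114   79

Row 1: 109 + 74 + 99 = 282.
Row 2: 84 + 94 + 104 = 282.
Row 3: 89 + 114 + 79 = 282.
Column 1: 109 + 84 + 89 = 282.
Column 2: 74 + 94 + 114 = 282.
Column 3: 99 + 104 + 79 = 282.
Main diagonal: 109 + 94 + 79 = 282.
Anti-diagonal: 99 + 94 + 89 = 282.
All lines sum to 282.

Yes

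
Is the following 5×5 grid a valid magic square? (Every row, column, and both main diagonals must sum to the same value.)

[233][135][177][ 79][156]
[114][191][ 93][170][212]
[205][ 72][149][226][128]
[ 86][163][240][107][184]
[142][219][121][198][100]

Row 1: 233 + 135 + 177 + 79 + 156 = 780.
Row 2: 114 + 191 + 93 + 170 + 212 = 780.
Row 3: 205 + 72 + 149 + 226 + 128 = 780.
Row 4: 86 + 163 + 240 + 107 + 184 = 780.
Row 5: 142 + 219 + 121 + 198 + 100 = 780.
Column 1: 233 + 114 + 205 + 86 + 142 = 780.
Column 2: 135 + 191 + 72 + 163 + 219 = 780.
Column 3: 177 + 93 + 149 + 240 + 121 = 780.
Column 4: 79 + 170 + 226 + 107 + 198 = 780.
Column 5: 156 + 212 + 128 + 184 + 100 = 780.
Main diagonal: 233 + 191 + 149 + 107 + 100 = 780.
Anti-diagonal: 156 + 170 + 149 + 163 + 142 = 780.
All lines sum to 780.

Yes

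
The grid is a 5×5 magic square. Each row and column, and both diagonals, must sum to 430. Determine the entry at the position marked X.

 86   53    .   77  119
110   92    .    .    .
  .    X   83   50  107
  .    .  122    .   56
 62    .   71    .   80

Row 1: 86 + 53 + 77 + 119 + ? = 430, so (1,3) = 95.
From column 3, 430 − (95 + 83 + 122 + 71) gives (2,3) = 59.
Column 5 must total 430; the given cells sum to 362, so (2,5) = 68.
Main diagonal must total 430; the given cells sum to 341, so (4,4) = 89.
The remaining cell in row 2 is (2,4) = 430 − 329 = 101.
Using column 4: 77 + 101 + 50 + 89 + ? → (5,4) = 430 − 317 = 113.
Anti-diagonal must total 430; the given cells sum to 365, so (4,2) = 65.
Row 4 needs 430; the known cells sum to 332, so (4,1) = 98.
Row 5: 62 + 71 + 113 + 80 + ? = 430, so (5,2) = 104.
Using column 1: 86 + 110 + 98 + 62 + ? → (3,1) = 430 − 356 = 74.
Column 2 needs 430; the known cells sum to 314, so (3,2) = 116.

116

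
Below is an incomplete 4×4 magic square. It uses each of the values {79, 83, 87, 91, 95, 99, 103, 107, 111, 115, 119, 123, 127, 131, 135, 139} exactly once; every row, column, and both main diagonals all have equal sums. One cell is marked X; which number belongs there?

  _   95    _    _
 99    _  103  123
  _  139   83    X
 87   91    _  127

79

The 16 entries sum to 1744, so each line sums to 1744/4 = 436.
Row 2 must total 436; the given cells sum to 325, so (2,2) = 111.
From row 4, 436 − (87 + 91 + 127) gives (4,3) = 131.
Column 3: 103 + 83 + 131 + ? = 436, so (1,3) = 119.
Main diagonal must total 436; the given cells sum to 321, so (1,1) = 115.
The remaining cell in anti-diagonal is (1,4) = 436 − 329 = 107.
Column 1: 115 + 99 + 87 + ? = 436, so (3,1) = 135.
Column 4: 107 + 123 + 127 + ? = 436, so (3,4) = 79.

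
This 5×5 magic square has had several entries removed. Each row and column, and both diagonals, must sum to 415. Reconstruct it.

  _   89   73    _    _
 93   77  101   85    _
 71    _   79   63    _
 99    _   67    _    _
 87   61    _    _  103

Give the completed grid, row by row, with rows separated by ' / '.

The remaining cell in row 2 is (2,5) = 415 − 356 = 59.
Column 1 must total 415; the given cells sum to 350, so (1,1) = 65.
Column 3 must total 415; the given cells sum to 320, so (5,3) = 95.
Using main diagonal: 65 + 77 + 79 + 103 + ? → (4,4) = 415 − 324 = 91.
The remaining cell in row 5 is (5,4) = 415 − 346 = 69.
Using column 4: 85 + 63 + 91 + 69 + ? → (1,4) = 415 − 308 = 107.
Row 1: 65 + 89 + 73 + 107 + ? = 415, so (1,5) = 81.
Anti-diagonal: 81 + 85 + 79 + 87 + ? = 415, so (4,2) = 83.
Row 4 must total 415; the given cells sum to 340, so (4,5) = 75.
Column 2: 89 + 77 + 83 + 61 + ? = 415, so (3,2) = 105.
Column 5 must total 415; the given cells sum to 318, so (3,5) = 97.

65 89 73 107 81 / 93 77 101 85 59 / 71 105 79 63 97 / 99 83 67 91 75 / 87 61 95 69 103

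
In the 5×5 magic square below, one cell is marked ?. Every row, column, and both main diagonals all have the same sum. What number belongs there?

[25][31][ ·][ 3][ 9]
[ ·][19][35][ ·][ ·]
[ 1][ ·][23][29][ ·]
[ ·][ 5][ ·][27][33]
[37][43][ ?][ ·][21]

Main diagonal is complete and sums to 115; that is the magic constant.
From row 1, 115 − (25 + 31 + 3 + 9) gives (1,3) = 47.
Column 2 must total 115; the given cells sum to 98, so (3,2) = 17.
Anti-diagonal needs 115; the known cells sum to 74, so (2,4) = 41.
Row 3: 1 + 17 + 23 + 29 + ? = 115, so (3,5) = 45.
Column 4: 3 + 41 + 29 + 27 + ? = 115, so (5,4) = 15.
Column 5 needs 115; the known cells sum to 108, so (2,5) = 7.
From row 2, 115 − (19 + 35 + 41 + 7) gives (2,1) = 13.
Row 5 must total 115; the given cells sum to 116, so (5,3) = -1.

-1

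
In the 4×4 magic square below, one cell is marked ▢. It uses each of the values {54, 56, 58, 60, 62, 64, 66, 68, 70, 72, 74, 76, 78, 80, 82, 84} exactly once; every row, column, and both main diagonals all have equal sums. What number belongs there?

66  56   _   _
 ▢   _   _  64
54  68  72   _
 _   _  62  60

The 16 entries sum to 1104, so each line sums to 1104/4 = 276.
From row 3, 276 − (54 + 68 + 72) gives (3,4) = 82.
Column 4: 64 + 82 + 60 + ? = 276, so (1,4) = 70.
From main diagonal, 276 − (66 + 72 + 60) gives (2,2) = 78.
Using row 1: 66 + 56 + 70 + ? → (1,3) = 276 − 192 = 84.
The remaining cell in column 2 is (4,2) = 276 − 202 = 74.
Column 3 must total 276; the given cells sum to 218, so (2,3) = 58.
Anti-diagonal: 70 + 58 + 68 + ? = 276, so (4,1) = 80.
The remaining cell in row 2 is (2,1) = 276 − 200 = 76.

76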